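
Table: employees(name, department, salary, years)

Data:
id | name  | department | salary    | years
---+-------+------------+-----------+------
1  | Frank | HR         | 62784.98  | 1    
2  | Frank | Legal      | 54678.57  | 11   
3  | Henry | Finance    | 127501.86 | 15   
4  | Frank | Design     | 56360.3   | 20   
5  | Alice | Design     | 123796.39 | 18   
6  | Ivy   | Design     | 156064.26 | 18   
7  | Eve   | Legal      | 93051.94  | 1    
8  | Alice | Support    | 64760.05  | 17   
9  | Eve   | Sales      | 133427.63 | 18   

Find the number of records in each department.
SELECT department, COUNT(*) as count
FROM employees
GROUP BY department

Result:
  Design: 3
  Finance: 1
  HR: 1
  Legal: 2
  Sales: 1
  Support: 1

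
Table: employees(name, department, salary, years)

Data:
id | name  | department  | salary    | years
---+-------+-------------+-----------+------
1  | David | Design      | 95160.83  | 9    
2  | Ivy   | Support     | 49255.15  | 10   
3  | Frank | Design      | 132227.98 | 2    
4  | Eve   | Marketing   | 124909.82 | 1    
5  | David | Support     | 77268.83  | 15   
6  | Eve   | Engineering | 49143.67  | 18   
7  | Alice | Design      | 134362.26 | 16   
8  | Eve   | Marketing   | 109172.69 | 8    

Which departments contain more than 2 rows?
SELECT department, COUNT(*) as cnt
FROM employees
GROUP BY department
HAVING COUNT(*) > 2

Result:
  Design: 3

Note: HAVING filters groups after aggregation, WHERE filters rows before.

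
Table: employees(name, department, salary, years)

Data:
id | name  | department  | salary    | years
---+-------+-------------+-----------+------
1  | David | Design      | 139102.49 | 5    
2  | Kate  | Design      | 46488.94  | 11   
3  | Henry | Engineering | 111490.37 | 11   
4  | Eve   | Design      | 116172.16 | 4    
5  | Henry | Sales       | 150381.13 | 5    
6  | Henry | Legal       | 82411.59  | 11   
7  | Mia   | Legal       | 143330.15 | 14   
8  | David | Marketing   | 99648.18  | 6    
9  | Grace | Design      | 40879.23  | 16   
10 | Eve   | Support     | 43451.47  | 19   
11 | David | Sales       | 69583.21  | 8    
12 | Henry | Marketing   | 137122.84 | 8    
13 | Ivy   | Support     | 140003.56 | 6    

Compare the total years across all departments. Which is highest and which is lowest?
SELECT department, SUM(years)
FROM employees
GROUP BY department
ORDER BY SUM(years)

All groups:
  Engineering: 11
  Sales: 13
  Marketing: 14
  Legal: 25
  Support: 25
  Design: 36

Highest: Design (36)
Lowest: Engineering (11)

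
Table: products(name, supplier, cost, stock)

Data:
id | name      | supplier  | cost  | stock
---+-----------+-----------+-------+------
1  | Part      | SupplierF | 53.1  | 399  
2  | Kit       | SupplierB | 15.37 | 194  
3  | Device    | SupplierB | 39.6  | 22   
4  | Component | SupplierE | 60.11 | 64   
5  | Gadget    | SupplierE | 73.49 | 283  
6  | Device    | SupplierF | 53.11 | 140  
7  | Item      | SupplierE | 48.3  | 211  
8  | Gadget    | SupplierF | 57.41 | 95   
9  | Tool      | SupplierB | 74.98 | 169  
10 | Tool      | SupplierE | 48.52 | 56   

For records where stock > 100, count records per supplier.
SELECT supplier, COUNT(*)
FROM products
WHERE stock > 100
GROUP BY supplier

Note: WHERE filters rows before grouping.

Result:
  SupplierB: 2
  SupplierE: 2
  SupplierF: 2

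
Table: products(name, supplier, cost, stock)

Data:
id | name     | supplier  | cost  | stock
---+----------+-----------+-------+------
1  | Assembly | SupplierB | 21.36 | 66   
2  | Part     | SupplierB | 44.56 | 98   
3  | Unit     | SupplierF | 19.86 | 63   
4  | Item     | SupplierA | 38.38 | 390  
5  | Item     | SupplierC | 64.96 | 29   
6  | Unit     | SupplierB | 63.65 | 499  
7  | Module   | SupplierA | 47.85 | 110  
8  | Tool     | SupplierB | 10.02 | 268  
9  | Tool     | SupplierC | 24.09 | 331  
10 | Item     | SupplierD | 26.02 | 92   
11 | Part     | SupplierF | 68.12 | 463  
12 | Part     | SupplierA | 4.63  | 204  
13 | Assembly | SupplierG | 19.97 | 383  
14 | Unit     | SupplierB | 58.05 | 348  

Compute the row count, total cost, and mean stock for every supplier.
SELECT supplier,
       COUNT(*) as cnt,
       SUM(cost) as total_cost,
       AVG(stock) as avg_stock
FROM products
GROUP BY supplier

Result:
  SupplierA: 3 records, 90.86 total cost, 234.67 avg stock
  SupplierB: 5 records, 197.64 total cost, 255.80 avg stock
  SupplierC: 2 records, 89.05 total cost, 180.00 avg stock
  SupplierD: 1 records, 26.02 total cost, 92.00 avg stock
  SupplierF: 2 records, 87.98 total cost, 263.00 avg stock
  SupplierG: 1 records, 19.97 total cost, 383.00 avg stock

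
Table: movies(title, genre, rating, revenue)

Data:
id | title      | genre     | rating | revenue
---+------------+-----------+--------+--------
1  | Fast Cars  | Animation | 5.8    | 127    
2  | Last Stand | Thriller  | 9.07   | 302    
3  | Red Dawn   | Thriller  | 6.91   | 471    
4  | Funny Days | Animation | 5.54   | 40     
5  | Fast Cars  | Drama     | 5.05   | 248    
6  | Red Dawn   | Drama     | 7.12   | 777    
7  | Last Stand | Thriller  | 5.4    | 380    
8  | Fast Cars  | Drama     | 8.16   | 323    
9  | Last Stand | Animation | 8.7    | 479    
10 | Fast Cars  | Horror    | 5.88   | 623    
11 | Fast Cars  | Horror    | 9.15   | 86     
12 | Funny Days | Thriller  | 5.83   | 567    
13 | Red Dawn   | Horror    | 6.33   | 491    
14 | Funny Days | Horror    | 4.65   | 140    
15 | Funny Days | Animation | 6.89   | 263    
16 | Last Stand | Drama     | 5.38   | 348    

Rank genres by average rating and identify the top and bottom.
SELECT genre, AVG(rating)
FROM movies
GROUP BY genre
ORDER BY AVG(rating)

All groups:
  Drama: 6.43
  Horror: 6.50
  Animation: 6.73
  Thriller: 6.80

Highest: Thriller (6.80)
Lowest: Drama (6.43)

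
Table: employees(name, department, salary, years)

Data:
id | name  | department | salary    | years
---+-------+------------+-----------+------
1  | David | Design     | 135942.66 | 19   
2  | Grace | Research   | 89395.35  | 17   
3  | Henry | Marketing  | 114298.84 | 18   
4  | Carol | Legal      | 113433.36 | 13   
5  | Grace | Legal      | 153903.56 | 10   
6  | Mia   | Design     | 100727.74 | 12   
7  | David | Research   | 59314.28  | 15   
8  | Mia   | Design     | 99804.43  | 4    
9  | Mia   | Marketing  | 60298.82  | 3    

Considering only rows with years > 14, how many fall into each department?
SELECT department, COUNT(*)
FROM employees
WHERE years > 14
GROUP BY department

Note: WHERE filters rows before grouping.

Result:
  Design: 1
  Marketing: 1
  Research: 2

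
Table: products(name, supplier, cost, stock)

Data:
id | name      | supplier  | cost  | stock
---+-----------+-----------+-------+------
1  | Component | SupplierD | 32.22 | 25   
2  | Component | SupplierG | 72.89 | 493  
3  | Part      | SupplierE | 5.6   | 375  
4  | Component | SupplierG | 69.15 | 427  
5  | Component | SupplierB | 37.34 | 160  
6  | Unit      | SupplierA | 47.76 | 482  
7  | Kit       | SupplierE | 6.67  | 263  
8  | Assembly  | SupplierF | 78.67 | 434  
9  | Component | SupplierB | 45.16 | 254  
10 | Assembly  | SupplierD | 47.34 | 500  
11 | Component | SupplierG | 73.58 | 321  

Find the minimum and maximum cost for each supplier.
SELECT supplier, MIN(cost), MAX(cost)
FROM products
GROUP BY supplier

Result:
  SupplierA: min=47.76, max=47.76
  SupplierB: min=37.34, max=45.16
  SupplierD: min=32.22, max=47.34
  SupplierE: min=5.60, max=6.67
  SupplierF: min=78.67, max=78.67
  SupplierG: min=69.15, max=73.58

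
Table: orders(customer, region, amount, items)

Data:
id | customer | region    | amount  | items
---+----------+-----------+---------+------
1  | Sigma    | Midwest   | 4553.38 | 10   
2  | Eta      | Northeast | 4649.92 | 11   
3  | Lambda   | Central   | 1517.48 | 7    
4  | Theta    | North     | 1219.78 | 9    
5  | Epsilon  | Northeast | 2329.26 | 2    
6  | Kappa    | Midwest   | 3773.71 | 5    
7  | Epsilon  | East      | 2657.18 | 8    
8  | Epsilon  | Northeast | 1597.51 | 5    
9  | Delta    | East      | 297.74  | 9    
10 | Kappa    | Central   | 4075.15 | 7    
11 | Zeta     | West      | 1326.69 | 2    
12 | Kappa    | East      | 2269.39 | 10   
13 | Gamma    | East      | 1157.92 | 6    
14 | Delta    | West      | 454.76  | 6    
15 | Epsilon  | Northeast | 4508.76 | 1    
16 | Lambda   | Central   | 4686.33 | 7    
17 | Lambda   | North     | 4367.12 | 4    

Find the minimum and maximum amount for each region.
SELECT region, MIN(amount), MAX(amount)
FROM orders
GROUP BY region

Result:
  Central: min=1517.48, max=4686.33
  East: min=297.74, max=2657.18
  Midwest: min=3773.71, max=4553.38
  North: min=1219.78, max=4367.12
  Northeast: min=1597.51, max=4649.92
  West: min=454.76, max=1326.69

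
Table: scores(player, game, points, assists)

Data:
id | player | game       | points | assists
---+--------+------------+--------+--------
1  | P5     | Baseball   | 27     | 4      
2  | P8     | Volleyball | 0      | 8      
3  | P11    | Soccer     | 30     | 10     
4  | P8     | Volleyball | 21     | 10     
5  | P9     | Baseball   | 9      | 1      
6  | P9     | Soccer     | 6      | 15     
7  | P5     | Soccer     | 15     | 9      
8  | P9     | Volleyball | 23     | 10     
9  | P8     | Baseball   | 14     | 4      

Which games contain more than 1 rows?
SELECT game, COUNT(*) as cnt
FROM scores
GROUP BY game
HAVING COUNT(*) > 1

Result:
  Baseball: 3
  Soccer: 3
  Volleyball: 3

Note: HAVING filters groups after aggregation, WHERE filters rows before.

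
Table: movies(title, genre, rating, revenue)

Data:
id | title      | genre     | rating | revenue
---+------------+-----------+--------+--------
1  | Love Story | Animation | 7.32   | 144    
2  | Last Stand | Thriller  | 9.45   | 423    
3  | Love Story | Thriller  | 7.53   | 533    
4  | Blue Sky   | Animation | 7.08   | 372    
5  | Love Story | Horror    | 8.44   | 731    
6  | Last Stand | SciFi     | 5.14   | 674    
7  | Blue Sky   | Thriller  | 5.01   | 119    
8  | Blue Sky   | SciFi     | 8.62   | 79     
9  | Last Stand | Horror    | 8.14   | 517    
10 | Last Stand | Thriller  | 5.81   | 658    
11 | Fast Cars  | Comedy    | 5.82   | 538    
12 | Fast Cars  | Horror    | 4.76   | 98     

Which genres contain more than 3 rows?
SELECT genre, COUNT(*) as cnt
FROM movies
GROUP BY genre
HAVING COUNT(*) > 3

Result:
  Thriller: 4

Note: HAVING filters groups after aggregation, WHERE filters rows before.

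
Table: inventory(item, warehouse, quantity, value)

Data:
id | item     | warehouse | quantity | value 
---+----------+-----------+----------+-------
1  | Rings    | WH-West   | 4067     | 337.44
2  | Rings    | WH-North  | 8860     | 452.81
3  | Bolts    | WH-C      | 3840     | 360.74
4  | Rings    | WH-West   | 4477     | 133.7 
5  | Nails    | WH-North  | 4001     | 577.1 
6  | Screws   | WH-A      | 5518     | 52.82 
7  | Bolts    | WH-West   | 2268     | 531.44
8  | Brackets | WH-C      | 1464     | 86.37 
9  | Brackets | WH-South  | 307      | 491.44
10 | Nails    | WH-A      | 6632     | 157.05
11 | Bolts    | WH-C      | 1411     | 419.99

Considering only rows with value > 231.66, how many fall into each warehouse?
SELECT warehouse, COUNT(*)
FROM inventory
WHERE value > 231.66
GROUP BY warehouse

Note: WHERE filters rows before grouping.

Result:
  WH-C: 2
  WH-North: 2
  WH-South: 1
  WH-West: 2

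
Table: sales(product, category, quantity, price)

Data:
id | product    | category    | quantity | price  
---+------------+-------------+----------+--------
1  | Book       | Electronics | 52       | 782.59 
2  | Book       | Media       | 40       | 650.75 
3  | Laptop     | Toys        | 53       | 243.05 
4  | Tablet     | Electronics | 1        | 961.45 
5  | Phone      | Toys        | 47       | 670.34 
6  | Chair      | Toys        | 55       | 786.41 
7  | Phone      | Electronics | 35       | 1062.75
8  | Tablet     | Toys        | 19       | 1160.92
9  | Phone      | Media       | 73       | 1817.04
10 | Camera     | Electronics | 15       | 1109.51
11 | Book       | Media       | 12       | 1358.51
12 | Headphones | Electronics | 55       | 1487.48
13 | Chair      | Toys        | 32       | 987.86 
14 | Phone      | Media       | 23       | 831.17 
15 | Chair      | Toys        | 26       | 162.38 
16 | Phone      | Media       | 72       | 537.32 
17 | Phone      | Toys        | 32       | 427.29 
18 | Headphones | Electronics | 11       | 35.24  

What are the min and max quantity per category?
SELECT category, MIN(quantity), MAX(quantity)
FROM sales
GROUP BY category

Result:
  Electronics: min=1, max=55
  Media: min=12, max=73
  Toys: min=19, max=55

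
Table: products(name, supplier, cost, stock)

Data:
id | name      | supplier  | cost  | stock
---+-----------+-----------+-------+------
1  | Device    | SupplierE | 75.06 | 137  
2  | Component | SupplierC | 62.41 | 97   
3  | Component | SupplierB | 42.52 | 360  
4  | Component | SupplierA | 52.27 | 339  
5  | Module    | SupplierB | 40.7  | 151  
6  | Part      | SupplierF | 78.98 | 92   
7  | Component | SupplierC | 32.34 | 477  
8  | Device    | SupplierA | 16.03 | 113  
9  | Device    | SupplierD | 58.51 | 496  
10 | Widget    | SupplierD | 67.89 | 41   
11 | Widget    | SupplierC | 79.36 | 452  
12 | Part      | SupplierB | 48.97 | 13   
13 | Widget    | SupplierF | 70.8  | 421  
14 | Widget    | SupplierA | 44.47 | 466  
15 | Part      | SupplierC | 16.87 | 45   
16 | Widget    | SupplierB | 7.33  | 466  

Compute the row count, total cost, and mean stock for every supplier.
SELECT supplier,
       COUNT(*) as cnt,
       SUM(cost) as total_cost,
       AVG(stock) as avg_stock
FROM products
GROUP BY supplier

Result:
  SupplierA: 3 records, 112.77 total cost, 306.00 avg stock
  SupplierB: 4 records, 139.52 total cost, 247.50 avg stock
  SupplierC: 4 records, 190.98 total cost, 267.75 avg stock
  SupplierD: 2 records, 126.40 total cost, 268.50 avg stock
  SupplierE: 1 records, 75.06 total cost, 137.00 avg stock
  SupplierF: 2 records, 149.78 total cost, 256.50 avg stock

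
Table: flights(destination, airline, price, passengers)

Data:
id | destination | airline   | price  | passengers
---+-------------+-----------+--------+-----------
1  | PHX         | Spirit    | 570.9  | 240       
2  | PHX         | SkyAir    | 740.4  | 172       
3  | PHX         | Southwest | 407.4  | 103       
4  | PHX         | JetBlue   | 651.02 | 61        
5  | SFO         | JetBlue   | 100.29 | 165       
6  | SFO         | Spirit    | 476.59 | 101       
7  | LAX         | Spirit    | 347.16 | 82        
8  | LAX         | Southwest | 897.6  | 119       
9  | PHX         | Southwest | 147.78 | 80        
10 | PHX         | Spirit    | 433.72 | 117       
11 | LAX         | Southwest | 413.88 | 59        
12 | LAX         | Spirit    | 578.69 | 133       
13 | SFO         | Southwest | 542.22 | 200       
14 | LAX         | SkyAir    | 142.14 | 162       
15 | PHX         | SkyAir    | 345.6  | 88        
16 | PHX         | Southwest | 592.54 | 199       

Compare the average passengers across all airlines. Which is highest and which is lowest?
SELECT airline, AVG(passengers)
FROM flights
GROUP BY airline
ORDER BY AVG(passengers)

All groups:
  JetBlue: 113.00
  Southwest: 126.67
  Spirit: 134.60
  SkyAir: 140.67

Highest: SkyAir (140.67)
Lowest: JetBlue (113.00)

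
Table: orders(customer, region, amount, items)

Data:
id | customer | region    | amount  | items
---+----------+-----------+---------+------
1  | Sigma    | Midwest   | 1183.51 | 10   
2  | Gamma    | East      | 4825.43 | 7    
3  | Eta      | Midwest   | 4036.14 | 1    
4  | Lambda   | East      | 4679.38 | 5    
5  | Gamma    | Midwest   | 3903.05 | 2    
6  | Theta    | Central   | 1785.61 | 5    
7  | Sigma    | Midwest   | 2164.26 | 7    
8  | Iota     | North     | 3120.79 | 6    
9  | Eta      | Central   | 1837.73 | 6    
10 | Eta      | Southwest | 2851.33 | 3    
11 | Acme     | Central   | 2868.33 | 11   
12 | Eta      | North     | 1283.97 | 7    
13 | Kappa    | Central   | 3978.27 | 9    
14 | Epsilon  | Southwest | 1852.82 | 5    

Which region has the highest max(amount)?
SELECT region, MAX(amount) as val
FROM orders
GROUP BY region
ORDER BY val DESC
LIMIT 1

Result: East with max(amount) = 4825.43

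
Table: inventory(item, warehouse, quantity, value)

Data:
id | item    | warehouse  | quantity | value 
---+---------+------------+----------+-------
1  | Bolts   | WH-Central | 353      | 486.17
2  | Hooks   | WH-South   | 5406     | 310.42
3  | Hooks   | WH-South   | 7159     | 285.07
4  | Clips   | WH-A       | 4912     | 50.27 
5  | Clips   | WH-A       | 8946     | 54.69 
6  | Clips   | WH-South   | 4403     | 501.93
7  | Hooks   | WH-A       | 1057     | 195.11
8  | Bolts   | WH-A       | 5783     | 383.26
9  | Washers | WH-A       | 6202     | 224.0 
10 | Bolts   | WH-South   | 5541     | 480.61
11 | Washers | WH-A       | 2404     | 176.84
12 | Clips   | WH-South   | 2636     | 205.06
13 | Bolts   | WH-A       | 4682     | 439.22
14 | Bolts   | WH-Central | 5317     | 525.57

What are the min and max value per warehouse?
SELECT warehouse, MIN(value), MAX(value)
FROM inventory
GROUP BY warehouse

Result:
  WH-A: min=50.27, max=439.22
  WH-Central: min=486.17, max=525.57
  WH-South: min=205.06, max=501.93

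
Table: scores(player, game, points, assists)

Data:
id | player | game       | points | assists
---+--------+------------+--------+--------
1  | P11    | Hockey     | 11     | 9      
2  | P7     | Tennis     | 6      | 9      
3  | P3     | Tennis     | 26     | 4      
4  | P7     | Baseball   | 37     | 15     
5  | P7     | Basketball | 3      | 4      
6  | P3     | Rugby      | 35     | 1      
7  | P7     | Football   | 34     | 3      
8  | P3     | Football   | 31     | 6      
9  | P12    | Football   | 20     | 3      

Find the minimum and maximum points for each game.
SELECT game, MIN(points), MAX(points)
FROM scores
GROUP BY game

Result:
  Baseball: min=37, max=37
  Basketball: min=3, max=3
  Football: min=20, max=34
  Hockey: min=11, max=11
  Rugby: min=35, max=35
  Tennis: min=6, max=26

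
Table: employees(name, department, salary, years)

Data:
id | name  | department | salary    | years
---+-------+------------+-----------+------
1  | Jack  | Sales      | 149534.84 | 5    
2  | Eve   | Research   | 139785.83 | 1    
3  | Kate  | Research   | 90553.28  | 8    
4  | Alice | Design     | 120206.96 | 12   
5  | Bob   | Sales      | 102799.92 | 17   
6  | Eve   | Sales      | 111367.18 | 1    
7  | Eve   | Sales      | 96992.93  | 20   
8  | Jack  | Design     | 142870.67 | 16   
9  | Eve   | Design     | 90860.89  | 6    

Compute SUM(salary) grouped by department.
SELECT department, SUM(salary) as result
FROM employees
GROUP BY department

Result:
  Design: 353938.52
  Research: 230339.11
  Sales: 460694.87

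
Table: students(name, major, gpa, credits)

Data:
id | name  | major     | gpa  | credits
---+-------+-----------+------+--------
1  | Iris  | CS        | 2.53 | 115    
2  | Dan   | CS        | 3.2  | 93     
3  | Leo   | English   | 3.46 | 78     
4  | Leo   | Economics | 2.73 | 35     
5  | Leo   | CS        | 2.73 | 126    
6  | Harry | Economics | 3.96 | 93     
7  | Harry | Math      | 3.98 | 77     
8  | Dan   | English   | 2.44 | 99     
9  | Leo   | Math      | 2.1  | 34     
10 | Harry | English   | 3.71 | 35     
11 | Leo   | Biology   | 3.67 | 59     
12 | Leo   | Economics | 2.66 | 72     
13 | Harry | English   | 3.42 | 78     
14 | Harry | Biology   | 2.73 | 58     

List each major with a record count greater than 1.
SELECT major, COUNT(*) as cnt
FROM students
GROUP BY major
HAVING COUNT(*) > 1

Result:
  Biology: 2
  CS: 3
  Economics: 3
  English: 4
  Math: 2

Note: HAVING filters groups after aggregation, WHERE filters rows before.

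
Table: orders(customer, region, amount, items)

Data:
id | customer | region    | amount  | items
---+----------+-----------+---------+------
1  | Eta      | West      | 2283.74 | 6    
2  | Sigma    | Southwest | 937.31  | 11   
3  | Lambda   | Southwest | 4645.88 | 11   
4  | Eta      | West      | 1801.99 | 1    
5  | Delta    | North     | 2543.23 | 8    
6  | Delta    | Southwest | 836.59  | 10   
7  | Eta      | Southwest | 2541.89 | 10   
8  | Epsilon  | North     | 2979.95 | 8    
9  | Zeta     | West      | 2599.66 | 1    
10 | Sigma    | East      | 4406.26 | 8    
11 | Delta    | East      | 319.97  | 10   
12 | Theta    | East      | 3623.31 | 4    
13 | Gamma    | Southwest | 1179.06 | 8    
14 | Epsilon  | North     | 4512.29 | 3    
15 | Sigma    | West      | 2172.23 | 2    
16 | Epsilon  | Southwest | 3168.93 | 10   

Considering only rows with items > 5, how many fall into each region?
SELECT region, COUNT(*)
FROM orders
WHERE items > 5
GROUP BY region

Note: WHERE filters rows before grouping.

Result:
  East: 2
  North: 2
  Southwest: 6
  West: 1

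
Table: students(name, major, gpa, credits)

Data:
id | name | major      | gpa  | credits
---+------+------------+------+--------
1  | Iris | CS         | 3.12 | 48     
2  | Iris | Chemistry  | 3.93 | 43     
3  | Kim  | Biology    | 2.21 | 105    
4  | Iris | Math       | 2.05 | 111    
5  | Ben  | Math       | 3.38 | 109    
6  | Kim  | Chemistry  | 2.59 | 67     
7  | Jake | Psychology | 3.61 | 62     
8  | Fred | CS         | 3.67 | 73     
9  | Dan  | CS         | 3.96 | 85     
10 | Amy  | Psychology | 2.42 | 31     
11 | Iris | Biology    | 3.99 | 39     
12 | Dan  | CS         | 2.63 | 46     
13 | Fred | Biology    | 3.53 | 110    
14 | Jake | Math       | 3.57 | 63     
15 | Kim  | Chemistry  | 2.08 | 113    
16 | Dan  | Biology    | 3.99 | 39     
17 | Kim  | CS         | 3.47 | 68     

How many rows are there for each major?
SELECT major, COUNT(*) as count
FROM students
GROUP BY major

Result:
  Biology: 4
  CS: 5
  Chemistry: 3
  Math: 3
  Psychology: 2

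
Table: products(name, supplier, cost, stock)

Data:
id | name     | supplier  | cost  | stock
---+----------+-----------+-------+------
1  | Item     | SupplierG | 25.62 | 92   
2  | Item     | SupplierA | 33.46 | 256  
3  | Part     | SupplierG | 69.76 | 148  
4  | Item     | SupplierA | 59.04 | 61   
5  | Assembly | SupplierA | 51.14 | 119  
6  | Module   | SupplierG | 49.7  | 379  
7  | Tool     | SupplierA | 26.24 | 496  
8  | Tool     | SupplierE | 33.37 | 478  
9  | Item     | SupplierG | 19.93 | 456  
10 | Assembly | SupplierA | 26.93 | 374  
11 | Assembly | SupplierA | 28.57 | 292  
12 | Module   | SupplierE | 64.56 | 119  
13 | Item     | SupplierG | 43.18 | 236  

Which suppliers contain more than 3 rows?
SELECT supplier, COUNT(*) as cnt
FROM products
GROUP BY supplier
HAVING COUNT(*) > 3

Result:
  SupplierA: 6
  SupplierG: 5

Note: HAVING filters groups after aggregation, WHERE filters rows before.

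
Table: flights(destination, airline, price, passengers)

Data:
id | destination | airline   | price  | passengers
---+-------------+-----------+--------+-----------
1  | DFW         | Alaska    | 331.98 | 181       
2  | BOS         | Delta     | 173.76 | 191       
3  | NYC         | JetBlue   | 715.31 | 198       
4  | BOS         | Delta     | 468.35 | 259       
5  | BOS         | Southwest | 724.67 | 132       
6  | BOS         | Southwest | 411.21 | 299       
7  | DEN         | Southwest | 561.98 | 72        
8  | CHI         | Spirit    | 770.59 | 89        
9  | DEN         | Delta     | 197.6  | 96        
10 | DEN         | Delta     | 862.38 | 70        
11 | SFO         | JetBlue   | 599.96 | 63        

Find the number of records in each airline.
SELECT airline, COUNT(*) as count
FROM flights
GROUP BY airline

Result:
  Alaska: 1
  Delta: 4
  JetBlue: 2
  Southwest: 3
  Spirit: 1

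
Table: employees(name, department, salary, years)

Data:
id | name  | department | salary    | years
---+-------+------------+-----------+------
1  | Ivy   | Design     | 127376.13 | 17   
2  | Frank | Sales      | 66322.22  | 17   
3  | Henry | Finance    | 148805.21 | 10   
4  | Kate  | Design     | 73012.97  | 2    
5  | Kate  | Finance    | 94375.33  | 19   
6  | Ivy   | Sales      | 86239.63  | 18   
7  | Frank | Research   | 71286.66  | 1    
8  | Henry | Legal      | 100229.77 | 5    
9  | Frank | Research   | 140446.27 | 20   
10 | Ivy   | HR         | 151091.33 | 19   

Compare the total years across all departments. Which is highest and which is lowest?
SELECT department, SUM(years)
FROM employees
GROUP BY department
ORDER BY SUM(years)

All groups:
  Legal: 5
  Design: 19
  HR: 19
  Research: 21
  Finance: 29
  Sales: 35

Highest: Sales (35)
Lowest: Legal (5)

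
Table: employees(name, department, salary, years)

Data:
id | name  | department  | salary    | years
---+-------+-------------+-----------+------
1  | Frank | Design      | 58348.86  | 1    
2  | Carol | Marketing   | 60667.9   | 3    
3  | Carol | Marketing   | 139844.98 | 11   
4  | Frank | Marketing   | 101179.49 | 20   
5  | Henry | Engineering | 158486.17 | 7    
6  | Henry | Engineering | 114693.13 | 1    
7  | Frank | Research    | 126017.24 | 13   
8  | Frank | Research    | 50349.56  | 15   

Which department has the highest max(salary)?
SELECT department, MAX(salary) as val
FROM employees
GROUP BY department
ORDER BY val DESC
LIMIT 1

Result: Engineering with max(salary) = 158486.17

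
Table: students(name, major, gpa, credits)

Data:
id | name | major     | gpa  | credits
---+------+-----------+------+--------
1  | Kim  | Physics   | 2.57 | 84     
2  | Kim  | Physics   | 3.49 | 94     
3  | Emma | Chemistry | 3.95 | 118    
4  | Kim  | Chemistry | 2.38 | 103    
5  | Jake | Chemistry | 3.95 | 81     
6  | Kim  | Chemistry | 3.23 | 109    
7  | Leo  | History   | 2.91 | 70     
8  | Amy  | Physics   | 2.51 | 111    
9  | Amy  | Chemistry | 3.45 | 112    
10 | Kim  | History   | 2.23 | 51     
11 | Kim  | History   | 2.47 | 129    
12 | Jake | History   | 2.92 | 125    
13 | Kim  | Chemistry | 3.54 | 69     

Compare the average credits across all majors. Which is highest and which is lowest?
SELECT major, AVG(credits)
FROM students
GROUP BY major
ORDER BY AVG(credits)

All groups:
  History: 93.75
  Physics: 96.33
  Chemistry: 98.67

Highest: Chemistry (98.67)
Lowest: History (93.75)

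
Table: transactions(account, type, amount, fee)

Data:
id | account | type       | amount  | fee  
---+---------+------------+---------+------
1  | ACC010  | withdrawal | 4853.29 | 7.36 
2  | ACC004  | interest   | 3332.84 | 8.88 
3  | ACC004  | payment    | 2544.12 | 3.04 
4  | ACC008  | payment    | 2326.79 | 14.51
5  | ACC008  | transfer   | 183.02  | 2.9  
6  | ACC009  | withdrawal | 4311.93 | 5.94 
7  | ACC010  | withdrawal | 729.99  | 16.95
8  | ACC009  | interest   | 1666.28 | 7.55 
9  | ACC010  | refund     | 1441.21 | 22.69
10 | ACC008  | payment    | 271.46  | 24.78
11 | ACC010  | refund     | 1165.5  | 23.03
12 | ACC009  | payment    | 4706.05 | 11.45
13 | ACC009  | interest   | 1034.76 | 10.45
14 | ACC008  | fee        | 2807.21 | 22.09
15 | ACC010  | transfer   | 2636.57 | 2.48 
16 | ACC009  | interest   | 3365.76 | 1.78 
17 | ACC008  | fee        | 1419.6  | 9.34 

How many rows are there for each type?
SELECT type, COUNT(*) as count
FROM transactions
GROUP BY type

Result:
  fee: 2
  interest: 4
  payment: 4
  refund: 2
  transfer: 2
  withdrawal: 3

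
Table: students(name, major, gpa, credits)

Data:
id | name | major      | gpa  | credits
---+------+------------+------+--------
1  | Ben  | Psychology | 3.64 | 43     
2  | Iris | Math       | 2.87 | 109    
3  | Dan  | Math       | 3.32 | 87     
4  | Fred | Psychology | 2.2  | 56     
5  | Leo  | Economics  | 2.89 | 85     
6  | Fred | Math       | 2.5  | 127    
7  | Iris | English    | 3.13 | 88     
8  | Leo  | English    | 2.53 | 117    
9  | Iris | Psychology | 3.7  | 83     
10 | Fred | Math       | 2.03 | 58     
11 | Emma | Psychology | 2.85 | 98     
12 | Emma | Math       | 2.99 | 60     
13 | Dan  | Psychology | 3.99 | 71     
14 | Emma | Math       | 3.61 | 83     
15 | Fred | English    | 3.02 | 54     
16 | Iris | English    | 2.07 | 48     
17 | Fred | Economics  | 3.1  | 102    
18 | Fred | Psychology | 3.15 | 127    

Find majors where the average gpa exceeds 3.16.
SELECT major, AVG(gpa)
FROM students
GROUP BY major
HAVING AVG(gpa) > 3.16

Result:
  Psychology: avg=3.26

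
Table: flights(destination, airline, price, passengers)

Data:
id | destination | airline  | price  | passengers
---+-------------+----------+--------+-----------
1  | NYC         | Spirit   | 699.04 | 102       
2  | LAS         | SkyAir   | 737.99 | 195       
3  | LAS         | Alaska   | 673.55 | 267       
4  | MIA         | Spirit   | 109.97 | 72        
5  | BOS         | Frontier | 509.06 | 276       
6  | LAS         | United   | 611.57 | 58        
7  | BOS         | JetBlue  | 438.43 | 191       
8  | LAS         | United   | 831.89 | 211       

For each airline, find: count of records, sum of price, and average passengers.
SELECT airline,
       COUNT(*) as cnt,
       SUM(price) as total_price,
       AVG(passengers) as avg_passengers
FROM flights
GROUP BY airline

Result:
  Alaska: 1 records, 673.55 total price, 267.00 avg passengers
  Frontier: 1 records, 509.06 total price, 276.00 avg passengers
  JetBlue: 1 records, 438.43 total price, 191.00 avg passengers
  SkyAir: 1 records, 737.99 total price, 195.00 avg passengers
  Spirit: 2 records, 809.01 total price, 87.00 avg passengers
  United: 2 records, 1443.46 total price, 134.50 avg passengers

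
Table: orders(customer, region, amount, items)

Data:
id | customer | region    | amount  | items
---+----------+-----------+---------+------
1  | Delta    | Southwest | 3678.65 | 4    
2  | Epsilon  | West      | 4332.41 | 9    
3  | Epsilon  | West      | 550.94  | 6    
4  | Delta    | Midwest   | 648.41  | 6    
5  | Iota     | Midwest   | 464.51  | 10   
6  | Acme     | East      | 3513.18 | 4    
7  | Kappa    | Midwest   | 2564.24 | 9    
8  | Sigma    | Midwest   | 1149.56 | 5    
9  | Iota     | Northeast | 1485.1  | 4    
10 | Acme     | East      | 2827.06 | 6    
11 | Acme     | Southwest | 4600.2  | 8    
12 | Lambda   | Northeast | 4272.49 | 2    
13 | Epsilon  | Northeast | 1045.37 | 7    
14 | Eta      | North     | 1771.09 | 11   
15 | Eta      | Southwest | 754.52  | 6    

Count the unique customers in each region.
SELECT region, COUNT(DISTINCT customer)
FROM orders
GROUP BY region

Result:
  East: 1 distinct
  Midwest: 4 distinct
  North: 1 distinct
  Northeast: 3 distinct
  Southwest: 3 distinct
  West: 1 distinct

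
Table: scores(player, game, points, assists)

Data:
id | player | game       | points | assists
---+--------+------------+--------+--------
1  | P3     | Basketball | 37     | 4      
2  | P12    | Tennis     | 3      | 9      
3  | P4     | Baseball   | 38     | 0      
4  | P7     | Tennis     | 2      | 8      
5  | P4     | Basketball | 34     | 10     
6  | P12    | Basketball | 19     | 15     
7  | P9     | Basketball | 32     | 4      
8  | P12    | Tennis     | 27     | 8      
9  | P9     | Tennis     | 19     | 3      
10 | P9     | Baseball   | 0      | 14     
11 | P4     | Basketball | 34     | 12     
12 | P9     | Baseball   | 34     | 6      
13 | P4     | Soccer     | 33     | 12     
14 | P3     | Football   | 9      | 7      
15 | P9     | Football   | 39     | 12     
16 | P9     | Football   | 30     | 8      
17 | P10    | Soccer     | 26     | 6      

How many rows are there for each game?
SELECT game, COUNT(*) as count
FROM scores
GROUP BY game

Result:
  Baseball: 3
  Basketball: 5
  Football: 3
  Soccer: 2
  Tennis: 4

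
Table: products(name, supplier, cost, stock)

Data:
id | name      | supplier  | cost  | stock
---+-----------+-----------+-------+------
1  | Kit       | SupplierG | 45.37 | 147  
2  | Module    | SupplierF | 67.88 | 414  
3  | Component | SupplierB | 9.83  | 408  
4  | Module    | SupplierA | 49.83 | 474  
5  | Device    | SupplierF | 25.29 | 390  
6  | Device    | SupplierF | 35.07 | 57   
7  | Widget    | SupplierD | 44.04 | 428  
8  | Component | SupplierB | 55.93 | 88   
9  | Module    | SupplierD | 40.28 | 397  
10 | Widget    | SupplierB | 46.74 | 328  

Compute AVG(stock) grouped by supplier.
SELECT supplier, AVG(stock) as result
FROM products
GROUP BY supplier

Result:
  SupplierA: 474.00
  SupplierB: 274.67
  SupplierD: 412.50
  SupplierF: 287.00
  SupplierG: 147.00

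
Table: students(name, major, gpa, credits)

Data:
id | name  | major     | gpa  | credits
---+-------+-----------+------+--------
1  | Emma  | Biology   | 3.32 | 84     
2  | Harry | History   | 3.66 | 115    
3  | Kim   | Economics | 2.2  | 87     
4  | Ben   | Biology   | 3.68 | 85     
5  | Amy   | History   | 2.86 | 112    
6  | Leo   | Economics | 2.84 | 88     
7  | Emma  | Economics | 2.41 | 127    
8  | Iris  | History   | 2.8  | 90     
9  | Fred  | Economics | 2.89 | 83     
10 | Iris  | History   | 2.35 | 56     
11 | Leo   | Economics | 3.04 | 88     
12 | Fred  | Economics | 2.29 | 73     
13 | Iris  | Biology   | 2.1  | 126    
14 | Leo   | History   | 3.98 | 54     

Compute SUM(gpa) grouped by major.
SELECT major, SUM(gpa) as result
FROM students
GROUP BY major

Result:
  Biology: 9.10
  Economics: 15.67
  History: 15.65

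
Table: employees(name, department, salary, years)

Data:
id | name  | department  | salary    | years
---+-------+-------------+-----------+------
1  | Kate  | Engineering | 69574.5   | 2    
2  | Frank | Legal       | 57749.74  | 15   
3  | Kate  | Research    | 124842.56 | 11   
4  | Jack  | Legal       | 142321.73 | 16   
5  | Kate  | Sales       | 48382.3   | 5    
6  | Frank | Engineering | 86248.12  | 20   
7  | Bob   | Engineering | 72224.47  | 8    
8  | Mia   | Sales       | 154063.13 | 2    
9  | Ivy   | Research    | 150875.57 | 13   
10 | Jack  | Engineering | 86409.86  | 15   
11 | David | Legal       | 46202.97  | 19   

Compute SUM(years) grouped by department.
SELECT department, SUM(years) as result
FROM employees
GROUP BY department

Result:
  Engineering: 45
  Legal: 50
  Research: 24
  Sales: 7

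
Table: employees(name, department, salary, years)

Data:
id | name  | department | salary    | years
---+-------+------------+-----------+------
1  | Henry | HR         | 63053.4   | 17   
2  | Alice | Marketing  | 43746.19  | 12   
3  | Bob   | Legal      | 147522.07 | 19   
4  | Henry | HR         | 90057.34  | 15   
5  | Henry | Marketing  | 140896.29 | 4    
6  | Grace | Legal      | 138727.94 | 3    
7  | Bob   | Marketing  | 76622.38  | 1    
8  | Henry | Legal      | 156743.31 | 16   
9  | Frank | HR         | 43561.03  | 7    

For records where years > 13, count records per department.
SELECT department, COUNT(*)
FROM employees
WHERE years > 13
GROUP BY department

Note: WHERE filters rows before grouping.

Result:
  HR: 2
  Legal: 2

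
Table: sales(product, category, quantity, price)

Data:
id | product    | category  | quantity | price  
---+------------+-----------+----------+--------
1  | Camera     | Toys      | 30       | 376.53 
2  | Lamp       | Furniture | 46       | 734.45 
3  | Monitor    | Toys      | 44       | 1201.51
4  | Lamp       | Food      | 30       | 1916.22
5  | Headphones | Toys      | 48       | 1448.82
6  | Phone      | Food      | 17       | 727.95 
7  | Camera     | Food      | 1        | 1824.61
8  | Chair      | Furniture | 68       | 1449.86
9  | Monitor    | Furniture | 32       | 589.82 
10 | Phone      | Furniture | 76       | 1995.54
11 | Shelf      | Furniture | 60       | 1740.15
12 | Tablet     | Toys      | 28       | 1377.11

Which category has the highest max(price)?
SELECT category, MAX(price) as val
FROM sales
GROUP BY category
ORDER BY val DESC
LIMIT 1

Result: Furniture with max(price) = 1995.54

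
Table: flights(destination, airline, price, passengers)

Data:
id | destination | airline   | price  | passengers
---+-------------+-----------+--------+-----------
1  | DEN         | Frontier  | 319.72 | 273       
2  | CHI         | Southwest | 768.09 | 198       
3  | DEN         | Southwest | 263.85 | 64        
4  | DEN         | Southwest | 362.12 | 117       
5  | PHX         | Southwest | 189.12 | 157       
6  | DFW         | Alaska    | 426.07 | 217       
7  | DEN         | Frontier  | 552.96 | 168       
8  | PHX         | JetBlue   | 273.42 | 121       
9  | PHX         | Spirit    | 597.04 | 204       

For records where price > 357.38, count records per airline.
SELECT airline, COUNT(*)
FROM flights
WHERE price > 357.38
GROUP BY airline

Note: WHERE filters rows before grouping.

Result:
  Alaska: 1
  Frontier: 1
  Southwest: 2
  Spirit: 1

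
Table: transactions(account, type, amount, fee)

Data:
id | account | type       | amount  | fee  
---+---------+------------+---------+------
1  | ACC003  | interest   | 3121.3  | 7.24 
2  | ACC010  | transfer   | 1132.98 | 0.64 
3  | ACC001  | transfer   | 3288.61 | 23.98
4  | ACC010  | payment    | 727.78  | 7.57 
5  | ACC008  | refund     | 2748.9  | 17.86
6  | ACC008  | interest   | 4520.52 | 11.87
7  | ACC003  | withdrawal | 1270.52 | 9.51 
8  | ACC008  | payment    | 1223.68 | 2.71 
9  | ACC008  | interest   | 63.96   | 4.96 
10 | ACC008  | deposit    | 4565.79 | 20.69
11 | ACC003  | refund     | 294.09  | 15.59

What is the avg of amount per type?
SELECT type, AVG(amount) as result
FROM transactions
GROUP BY type

Result:
  deposit: 4565.79
  interest: 2568.59
  payment: 975.73
  refund: 1521.50
  transfer: 2210.80
  withdrawal: 1270.52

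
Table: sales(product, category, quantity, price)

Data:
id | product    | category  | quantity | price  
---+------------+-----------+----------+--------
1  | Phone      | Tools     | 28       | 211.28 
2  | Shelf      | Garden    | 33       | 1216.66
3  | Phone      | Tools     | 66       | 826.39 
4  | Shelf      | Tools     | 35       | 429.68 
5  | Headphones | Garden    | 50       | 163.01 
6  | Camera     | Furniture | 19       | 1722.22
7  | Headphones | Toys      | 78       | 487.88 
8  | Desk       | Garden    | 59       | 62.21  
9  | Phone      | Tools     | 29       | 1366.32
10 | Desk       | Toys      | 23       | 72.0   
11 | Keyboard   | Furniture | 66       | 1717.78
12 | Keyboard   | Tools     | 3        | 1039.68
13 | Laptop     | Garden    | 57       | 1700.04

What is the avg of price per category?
SELECT category, AVG(price) as result
FROM sales
GROUP BY category

Result:
  Furniture: 1720.00
  Garden: 785.48
  Tools: 774.67
  Toys: 279.94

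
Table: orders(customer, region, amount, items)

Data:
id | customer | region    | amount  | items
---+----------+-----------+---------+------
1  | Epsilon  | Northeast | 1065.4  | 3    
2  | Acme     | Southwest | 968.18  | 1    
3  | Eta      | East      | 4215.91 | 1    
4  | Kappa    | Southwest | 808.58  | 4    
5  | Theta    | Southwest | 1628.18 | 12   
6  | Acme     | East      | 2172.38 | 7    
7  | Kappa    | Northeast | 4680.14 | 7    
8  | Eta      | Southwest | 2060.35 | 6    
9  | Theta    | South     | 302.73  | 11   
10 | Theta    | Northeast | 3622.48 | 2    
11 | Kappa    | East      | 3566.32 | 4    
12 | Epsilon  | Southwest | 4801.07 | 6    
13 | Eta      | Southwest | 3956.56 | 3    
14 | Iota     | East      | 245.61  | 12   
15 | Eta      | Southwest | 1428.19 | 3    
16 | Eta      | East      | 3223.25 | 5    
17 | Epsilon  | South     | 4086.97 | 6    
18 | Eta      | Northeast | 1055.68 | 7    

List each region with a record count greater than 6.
SELECT region, COUNT(*) as cnt
FROM orders
GROUP BY region
HAVING COUNT(*) > 6

Result:
  Southwest: 7

Note: HAVING filters groups after aggregation, WHERE filters rows before.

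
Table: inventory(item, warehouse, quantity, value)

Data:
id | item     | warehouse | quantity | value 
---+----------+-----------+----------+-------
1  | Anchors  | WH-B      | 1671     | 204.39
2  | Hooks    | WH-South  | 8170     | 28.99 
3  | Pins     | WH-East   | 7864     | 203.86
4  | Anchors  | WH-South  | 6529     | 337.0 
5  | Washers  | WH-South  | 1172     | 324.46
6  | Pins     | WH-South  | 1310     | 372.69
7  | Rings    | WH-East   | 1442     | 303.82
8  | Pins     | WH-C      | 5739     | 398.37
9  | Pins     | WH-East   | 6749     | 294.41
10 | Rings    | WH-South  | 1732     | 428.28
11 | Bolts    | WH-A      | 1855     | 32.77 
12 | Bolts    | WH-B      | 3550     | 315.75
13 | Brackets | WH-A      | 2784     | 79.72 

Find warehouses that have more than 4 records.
SELECT warehouse, COUNT(*) as cnt
FROM inventory
GROUP BY warehouse
HAVING COUNT(*) > 4

Result:
  WH-South: 5

Note: HAVING filters groups after aggregation, WHERE filters rows before.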